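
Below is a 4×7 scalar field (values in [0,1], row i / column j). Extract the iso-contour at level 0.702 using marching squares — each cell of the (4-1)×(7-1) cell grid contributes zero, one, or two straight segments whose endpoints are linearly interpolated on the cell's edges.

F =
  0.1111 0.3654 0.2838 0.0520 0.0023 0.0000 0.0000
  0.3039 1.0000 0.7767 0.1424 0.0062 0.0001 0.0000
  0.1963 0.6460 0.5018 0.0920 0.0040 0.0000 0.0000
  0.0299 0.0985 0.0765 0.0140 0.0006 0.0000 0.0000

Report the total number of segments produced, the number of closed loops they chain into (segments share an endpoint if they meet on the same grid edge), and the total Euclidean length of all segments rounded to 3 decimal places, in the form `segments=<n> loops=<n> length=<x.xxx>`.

segments=6 loops=1 length=4.268

cell (0,0): code 0100 → (0.530,1.000)–(1.000,0.572)
cell (0,1): code 1100 → (0.848,2.000)–(0.530,1.000)
cell (0,2): code 1000 → (1.000,2.118)–(0.848,2.000)
cell (1,0): code 0010 → (1.000,0.572)–(1.842,1.000)
cell (1,1): code 0011 → (1.842,1.000)–(1.272,2.000)
cell (1,2): code 0001 → (1.272,2.000)–(1.000,2.118)
total: 6 segments, chained into 1 closed loop(s), length Σ = 4.268369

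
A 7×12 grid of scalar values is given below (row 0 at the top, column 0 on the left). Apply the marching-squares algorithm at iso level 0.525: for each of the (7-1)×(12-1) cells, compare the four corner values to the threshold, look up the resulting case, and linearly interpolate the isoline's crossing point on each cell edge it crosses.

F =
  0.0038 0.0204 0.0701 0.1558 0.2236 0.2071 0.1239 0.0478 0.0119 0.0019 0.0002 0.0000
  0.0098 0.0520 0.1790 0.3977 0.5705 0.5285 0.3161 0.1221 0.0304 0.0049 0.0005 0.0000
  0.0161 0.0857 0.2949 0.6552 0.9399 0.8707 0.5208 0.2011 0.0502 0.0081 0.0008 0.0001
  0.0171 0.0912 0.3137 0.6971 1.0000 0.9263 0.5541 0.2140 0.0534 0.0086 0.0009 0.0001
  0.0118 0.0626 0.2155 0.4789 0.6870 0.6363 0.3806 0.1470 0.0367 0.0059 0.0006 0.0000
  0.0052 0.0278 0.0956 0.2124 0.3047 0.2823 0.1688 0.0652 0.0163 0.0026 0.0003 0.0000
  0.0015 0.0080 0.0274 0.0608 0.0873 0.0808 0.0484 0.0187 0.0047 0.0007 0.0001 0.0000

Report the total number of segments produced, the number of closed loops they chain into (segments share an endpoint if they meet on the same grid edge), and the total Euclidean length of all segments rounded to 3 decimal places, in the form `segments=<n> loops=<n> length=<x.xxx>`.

cell (0,3): code 0100 → (0.869,4.000)–(1.000,3.737)
cell (0,4): code 1100 → (0.989,5.000)–(0.869,4.000)
cell (0,5): code 1000 → (1.000,5.016)–(0.989,5.000)
cell (1,2): code 0100 → (1.494,3.000)–(2.000,2.639)
cell (1,3): code 1110 → (1.000,3.737)–(1.494,3.000)
cell (1,5): code 1001 → (2.000,5.988)–(1.000,5.016)
cell (2,2): code 0110 → (2.000,2.639)–(3.000,2.551)
cell (2,5): code 1101 → (2.126,6.000)–(2.000,5.988)
cell (2,6): code 1000 → (3.000,6.086)–(2.126,6.000)
cell (3,2): code 0010 → (3.000,2.551)–(3.789,3.000)
cell (3,3): code 0111 → (3.789,3.000)–(4.000,3.222)
cell (3,5): code 1011 → (4.000,5.435)–(3.168,6.000)
cell (3,6): code 0001 → (3.168,6.000)–(3.000,6.086)
cell (4,3): code 0010 → (4.000,3.222)–(4.424,4.000)
cell (4,4): code 0011 → (4.424,4.000)–(4.314,5.000)
cell (4,5): code 0001 → (4.314,5.000)–(4.000,5.435)
total: 16 segments, chained into 1 closed loop(s), length Σ = 11.069549

segments=16 loops=1 length=11.070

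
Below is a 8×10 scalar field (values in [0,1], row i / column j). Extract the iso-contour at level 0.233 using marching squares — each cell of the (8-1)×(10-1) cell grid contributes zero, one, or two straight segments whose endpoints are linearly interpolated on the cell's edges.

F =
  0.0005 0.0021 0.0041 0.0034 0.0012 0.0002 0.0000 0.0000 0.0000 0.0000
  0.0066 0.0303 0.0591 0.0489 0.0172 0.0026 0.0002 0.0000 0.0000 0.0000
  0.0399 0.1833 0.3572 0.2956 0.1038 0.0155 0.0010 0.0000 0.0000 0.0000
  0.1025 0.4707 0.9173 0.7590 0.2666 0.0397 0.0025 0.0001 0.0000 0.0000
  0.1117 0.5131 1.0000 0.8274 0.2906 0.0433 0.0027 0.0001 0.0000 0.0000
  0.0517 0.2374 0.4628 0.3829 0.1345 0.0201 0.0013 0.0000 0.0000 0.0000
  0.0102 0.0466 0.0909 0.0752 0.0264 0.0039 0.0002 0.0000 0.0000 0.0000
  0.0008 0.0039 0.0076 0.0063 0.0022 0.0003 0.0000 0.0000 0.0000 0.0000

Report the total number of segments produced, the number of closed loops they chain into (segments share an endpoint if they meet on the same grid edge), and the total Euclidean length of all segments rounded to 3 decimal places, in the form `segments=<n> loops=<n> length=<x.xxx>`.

cell (1,1): code 0100 → (1.583,2.000)–(2.000,1.286)
cell (1,2): code 1100 → (1.746,3.000)–(1.583,2.000)
cell (1,3): code 1000 → (2.000,3.326)–(1.746,3.000)
cell (2,0): code 0100 → (2.173,1.000)–(3.000,0.354)
cell (2,1): code 1110 → (2.000,1.286)–(2.173,1.000)
cell (2,3): code 1101 → (2.794,4.000)–(2.000,3.326)
cell (2,4): code 1000 → (3.000,4.148)–(2.794,4.000)
cell (3,0): code 0110 → (3.000,0.354)–(4.000,0.302)
cell (3,4): code 1001 → (4.000,4.233)–(3.000,4.148)
cell (4,0): code 0110 → (4.000,0.302)–(5.000,0.976)
cell (4,3): code 1011 → (5.000,3.603)–(4.369,4.000)
cell (4,4): code 0001 → (4.369,4.000)–(4.000,4.233)
cell (5,0): code 0010 → (5.000,0.976)–(5.023,1.000)
cell (5,1): code 0011 → (5.023,1.000)–(5.618,2.000)
cell (5,2): code 0011 → (5.618,2.000)–(5.487,3.000)
cell (5,3): code 0001 → (5.487,3.000)–(5.000,3.603)
total: 16 segments, chained into 1 closed loop(s), length Σ = 12.304899

segments=16 loops=1 length=12.305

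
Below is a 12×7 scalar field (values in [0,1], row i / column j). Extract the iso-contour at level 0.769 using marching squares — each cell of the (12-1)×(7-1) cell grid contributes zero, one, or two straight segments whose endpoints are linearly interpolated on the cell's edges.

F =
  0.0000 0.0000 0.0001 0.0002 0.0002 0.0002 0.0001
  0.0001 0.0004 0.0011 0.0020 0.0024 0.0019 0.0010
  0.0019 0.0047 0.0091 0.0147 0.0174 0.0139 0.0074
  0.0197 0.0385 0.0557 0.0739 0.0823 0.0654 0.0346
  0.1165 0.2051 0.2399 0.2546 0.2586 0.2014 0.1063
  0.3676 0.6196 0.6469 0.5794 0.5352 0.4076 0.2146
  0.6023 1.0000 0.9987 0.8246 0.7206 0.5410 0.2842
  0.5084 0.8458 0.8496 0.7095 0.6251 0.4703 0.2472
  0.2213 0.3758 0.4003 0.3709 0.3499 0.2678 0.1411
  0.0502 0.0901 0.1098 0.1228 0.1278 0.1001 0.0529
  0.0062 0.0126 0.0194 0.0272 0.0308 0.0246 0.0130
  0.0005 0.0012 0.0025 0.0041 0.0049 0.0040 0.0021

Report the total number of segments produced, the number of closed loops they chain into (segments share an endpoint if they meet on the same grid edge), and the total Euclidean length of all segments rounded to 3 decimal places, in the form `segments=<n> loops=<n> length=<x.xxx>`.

segments=10 loops=1 length=7.842

cell (5,0): code 0100 → (5.393,1.000)–(6.000,0.419)
cell (5,1): code 1100 → (5.347,2.000)–(5.393,1.000)
cell (5,2): code 1100 → (5.773,3.000)–(5.347,2.000)
cell (5,3): code 1000 → (6.000,3.535)–(5.773,3.000)
cell (6,0): code 0110 → (6.000,0.419)–(7.000,0.772)
cell (6,2): code 1011 → (7.000,2.575)–(6.483,3.000)
cell (6,3): code 0001 → (6.483,3.000)–(6.000,3.535)
cell (7,0): code 0010 → (7.000,0.772)–(7.163,1.000)
cell (7,1): code 0011 → (7.163,1.000)–(7.179,2.000)
cell (7,2): code 0001 → (7.179,2.000)–(7.000,2.575)
total: 10 segments, chained into 1 closed loop(s), length Σ = 7.842156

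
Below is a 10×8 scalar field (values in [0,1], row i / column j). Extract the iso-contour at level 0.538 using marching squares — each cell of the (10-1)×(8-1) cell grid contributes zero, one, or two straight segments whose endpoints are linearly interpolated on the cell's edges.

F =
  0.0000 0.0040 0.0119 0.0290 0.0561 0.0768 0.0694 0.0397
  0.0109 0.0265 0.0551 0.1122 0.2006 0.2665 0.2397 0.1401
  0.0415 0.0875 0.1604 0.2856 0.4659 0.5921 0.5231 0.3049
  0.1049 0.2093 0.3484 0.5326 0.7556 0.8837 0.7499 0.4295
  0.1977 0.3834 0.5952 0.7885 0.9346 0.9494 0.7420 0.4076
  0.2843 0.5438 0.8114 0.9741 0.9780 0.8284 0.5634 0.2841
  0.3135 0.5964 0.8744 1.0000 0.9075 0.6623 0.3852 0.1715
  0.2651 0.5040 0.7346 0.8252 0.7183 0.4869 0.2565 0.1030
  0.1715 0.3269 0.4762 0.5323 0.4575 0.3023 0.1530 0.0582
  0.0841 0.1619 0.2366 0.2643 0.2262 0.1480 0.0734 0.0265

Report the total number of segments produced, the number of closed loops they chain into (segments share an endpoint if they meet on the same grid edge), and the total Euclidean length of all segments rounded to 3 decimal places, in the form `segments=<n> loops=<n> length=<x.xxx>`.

cell (1,4): code 0100 → (1.834,5.000)–(2.000,4.571)
cell (1,5): code 1000 → (2.000,5.784)–(1.834,5.000)
cell (2,3): code 0100 → (2.249,4.000)–(3.000,3.024)
cell (2,4): code 1110 → (2.000,4.571)–(2.249,4.000)
cell (2,5): code 1101 → (2.066,6.000)–(2.000,5.784)
cell (2,6): code 1000 → (3.000,6.661)–(2.066,6.000)
cell (3,1): code 0100 → (3.768,2.000)–(4.000,1.730)
cell (3,2): code 1100 → (3.021,3.000)–(3.768,2.000)
cell (3,3): code 1110 → (3.000,3.024)–(3.021,3.000)
cell (3,6): code 1001 → (4.000,6.610)–(3.000,6.661)
cell (4,0): code 0100 → (4.964,1.000)–(5.000,0.978)
cell (4,1): code 1110 → (4.000,1.730)–(4.964,1.000)
cell (4,6): code 1001 → (5.000,6.091)–(4.000,6.610)
cell (5,0): code 0110 → (5.000,0.978)–(6.000,0.794)
cell (5,5): code 1011 → (6.000,5.449)–(5.143,6.000)
cell (5,6): code 0001 → (5.143,6.000)–(5.000,6.091)
cell (6,0): code 0010 → (6.000,0.794)–(6.632,1.000)
cell (6,1): code 0111 → (6.632,1.000)–(7.000,1.147)
cell (6,4): code 1011 → (7.000,4.779)–(6.709,5.000)
cell (6,5): code 0001 → (6.709,5.000)–(6.000,5.449)
cell (7,1): code 0010 → (7.000,1.147)–(7.761,2.000)
cell (7,2): code 0011 → (7.761,2.000)–(7.981,3.000)
cell (7,3): code 0011 → (7.981,3.000)–(7.691,4.000)
cell (7,4): code 0001 → (7.691,4.000)–(7.000,4.779)
total: 24 segments, chained into 1 closed loop(s), length Σ = 18.222157

segments=24 loops=1 length=18.222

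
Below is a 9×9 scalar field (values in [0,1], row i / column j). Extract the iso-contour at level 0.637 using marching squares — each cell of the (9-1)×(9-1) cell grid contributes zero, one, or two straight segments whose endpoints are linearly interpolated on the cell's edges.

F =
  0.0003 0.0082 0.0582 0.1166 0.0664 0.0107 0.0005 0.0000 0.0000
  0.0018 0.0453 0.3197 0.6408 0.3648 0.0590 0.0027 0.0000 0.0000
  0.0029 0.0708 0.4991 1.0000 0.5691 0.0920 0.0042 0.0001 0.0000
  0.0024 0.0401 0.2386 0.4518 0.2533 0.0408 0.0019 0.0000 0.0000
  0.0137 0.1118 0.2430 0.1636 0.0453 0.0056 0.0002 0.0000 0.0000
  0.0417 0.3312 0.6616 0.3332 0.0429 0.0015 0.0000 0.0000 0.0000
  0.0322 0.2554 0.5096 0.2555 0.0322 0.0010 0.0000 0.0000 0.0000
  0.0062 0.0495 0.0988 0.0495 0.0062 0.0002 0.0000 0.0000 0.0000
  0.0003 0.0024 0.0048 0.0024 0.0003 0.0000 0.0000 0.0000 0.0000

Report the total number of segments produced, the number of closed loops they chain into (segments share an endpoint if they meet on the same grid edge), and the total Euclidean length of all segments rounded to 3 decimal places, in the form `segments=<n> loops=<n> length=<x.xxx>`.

cell (0,2): code 0100 → (0.993,3.000)–(1.000,2.988)
cell (0,3): code 1000 → (1.000,3.014)–(0.993,3.000)
cell (1,2): code 0110 → (1.000,2.988)–(2.000,2.275)
cell (1,3): code 1001 → (2.000,3.842)–(1.000,3.014)
cell (2,2): code 0010 → (2.000,2.275)–(2.662,3.000)
cell (2,3): code 0001 → (2.662,3.000)–(2.000,3.842)
cell (4,1): code 0100 → (4.941,2.000)–(5.000,1.926)
cell (4,2): code 1000 → (5.000,2.075)–(4.941,2.000)
cell (5,1): code 0010 → (5.000,1.926)–(5.162,2.000)
cell (5,2): code 0001 → (5.162,2.000)–(5.000,2.075)
total: 10 segments, chained into 2 closed loop(s), length Σ = 5.155950

segments=10 loops=2 length=5.156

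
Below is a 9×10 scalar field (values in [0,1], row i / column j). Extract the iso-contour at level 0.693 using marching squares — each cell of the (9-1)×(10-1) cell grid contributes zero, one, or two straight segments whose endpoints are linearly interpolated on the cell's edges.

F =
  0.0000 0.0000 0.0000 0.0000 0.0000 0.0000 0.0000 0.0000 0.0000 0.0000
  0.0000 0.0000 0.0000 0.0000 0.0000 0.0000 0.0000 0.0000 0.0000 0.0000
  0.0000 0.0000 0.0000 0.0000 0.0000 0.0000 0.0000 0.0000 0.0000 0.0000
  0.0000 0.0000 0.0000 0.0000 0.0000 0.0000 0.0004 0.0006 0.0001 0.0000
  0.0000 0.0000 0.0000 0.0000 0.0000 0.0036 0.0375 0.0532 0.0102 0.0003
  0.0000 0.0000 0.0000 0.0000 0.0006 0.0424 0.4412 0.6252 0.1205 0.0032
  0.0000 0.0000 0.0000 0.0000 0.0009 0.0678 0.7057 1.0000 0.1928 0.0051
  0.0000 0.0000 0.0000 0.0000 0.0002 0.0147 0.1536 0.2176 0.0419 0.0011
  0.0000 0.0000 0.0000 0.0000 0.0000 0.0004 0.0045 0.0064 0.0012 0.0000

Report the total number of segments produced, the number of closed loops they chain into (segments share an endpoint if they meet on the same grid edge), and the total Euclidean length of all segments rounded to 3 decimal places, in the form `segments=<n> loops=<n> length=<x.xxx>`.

segments=6 loops=1 length=3.861

cell (5,5): code 0100 → (5.952,6.000)–(6.000,5.980)
cell (5,6): code 1100 → (5.181,7.000)–(5.952,6.000)
cell (5,7): code 1000 → (6.000,7.380)–(5.181,7.000)
cell (6,5): code 0010 → (6.000,5.980)–(6.023,6.000)
cell (6,6): code 0011 → (6.023,6.000)–(6.392,7.000)
cell (6,7): code 0001 → (6.392,7.000)–(6.000,7.380)
total: 6 segments, chained into 1 closed loop(s), length Σ = 3.860756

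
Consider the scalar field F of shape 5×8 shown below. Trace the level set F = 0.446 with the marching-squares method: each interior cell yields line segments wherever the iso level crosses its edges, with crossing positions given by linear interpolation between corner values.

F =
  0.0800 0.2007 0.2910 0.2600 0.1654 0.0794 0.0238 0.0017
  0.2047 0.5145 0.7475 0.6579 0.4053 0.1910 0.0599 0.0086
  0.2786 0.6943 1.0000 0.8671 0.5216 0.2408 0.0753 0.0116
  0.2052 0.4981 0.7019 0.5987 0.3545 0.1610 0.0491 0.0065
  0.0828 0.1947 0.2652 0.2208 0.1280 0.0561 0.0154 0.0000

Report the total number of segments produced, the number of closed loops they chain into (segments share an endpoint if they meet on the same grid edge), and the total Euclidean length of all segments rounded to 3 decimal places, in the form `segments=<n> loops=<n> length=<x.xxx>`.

segments=14 loops=1 length=10.928

cell (0,0): code 0100 → (0.782,1.000)–(1.000,0.779)
cell (0,1): code 1100 → (0.340,2.000)–(0.782,1.000)
cell (0,2): code 1100 → (0.467,3.000)–(0.340,2.000)
cell (0,3): code 1000 → (1.000,3.839)–(0.467,3.000)
cell (1,0): code 0110 → (1.000,0.779)–(2.000,0.403)
cell (1,3): code 1101 → (1.350,4.000)–(1.000,3.839)
cell (1,4): code 1000 → (2.000,4.269)–(1.350,4.000)
cell (2,0): code 0110 → (2.000,0.403)–(3.000,0.822)
cell (2,3): code 1011 → (3.000,3.625)–(2.452,4.000)
cell (2,4): code 0001 → (2.452,4.000)–(2.000,4.269)
cell (3,0): code 0010 → (3.000,0.822)–(3.172,1.000)
cell (3,1): code 0011 → (3.172,1.000)–(3.586,2.000)
cell (3,2): code 0011 → (3.586,2.000)–(3.404,3.000)
cell (3,3): code 0001 → (3.404,3.000)–(3.000,3.625)
total: 14 segments, chained into 1 closed loop(s), length Σ = 10.928112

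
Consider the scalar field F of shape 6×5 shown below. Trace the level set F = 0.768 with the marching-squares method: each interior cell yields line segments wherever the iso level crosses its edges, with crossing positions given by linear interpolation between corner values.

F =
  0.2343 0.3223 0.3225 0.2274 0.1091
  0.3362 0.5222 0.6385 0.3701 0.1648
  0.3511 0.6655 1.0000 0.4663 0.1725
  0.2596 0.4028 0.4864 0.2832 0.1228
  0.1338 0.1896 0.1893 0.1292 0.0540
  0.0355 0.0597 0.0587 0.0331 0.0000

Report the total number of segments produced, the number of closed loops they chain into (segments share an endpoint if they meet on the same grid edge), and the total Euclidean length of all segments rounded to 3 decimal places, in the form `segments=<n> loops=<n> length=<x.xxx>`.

segments=4 loops=1 length=3.175

cell (1,1): code 0100 → (1.358,2.000)–(2.000,1.306)
cell (1,2): code 1000 → (2.000,2.435)–(1.358,2.000)
cell (2,1): code 0010 → (2.000,1.306)–(2.452,2.000)
cell (2,2): code 0001 → (2.452,2.000)–(2.000,2.435)
total: 4 segments, chained into 1 closed loop(s), length Σ = 3.174681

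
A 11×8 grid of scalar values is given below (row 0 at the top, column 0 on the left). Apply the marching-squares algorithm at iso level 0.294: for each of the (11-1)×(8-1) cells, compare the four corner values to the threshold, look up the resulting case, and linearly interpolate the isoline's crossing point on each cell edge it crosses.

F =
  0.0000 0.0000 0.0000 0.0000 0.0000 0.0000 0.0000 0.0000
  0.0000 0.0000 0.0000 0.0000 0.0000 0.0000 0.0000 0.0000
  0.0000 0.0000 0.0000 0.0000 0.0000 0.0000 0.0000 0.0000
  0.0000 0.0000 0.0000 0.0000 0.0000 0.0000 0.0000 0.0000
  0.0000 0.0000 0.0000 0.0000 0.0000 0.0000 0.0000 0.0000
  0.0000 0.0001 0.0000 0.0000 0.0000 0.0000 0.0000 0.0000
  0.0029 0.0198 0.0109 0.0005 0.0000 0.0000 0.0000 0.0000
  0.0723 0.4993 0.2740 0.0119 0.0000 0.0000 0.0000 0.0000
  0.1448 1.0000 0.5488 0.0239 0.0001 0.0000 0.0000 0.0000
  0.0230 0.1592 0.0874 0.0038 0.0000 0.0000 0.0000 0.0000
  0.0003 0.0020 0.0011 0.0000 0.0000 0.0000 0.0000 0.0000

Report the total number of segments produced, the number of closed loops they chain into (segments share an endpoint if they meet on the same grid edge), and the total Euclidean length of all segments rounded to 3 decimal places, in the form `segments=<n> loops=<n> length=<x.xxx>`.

segments=8 loops=1 length=6.823

cell (6,0): code 0100 → (6.572,1.000)–(7.000,0.519)
cell (6,1): code 1000 → (7.000,1.911)–(6.572,1.000)
cell (7,0): code 0110 → (7.000,0.519)–(8.000,0.174)
cell (7,1): code 1101 → (7.073,2.000)–(7.000,1.911)
cell (7,2): code 1000 → (8.000,2.485)–(7.073,2.000)
cell (8,0): code 0010 → (8.000,0.174)–(8.840,1.000)
cell (8,1): code 0011 → (8.840,1.000)–(8.552,2.000)
cell (8,2): code 0001 → (8.552,2.000)–(8.000,2.485)
total: 8 segments, chained into 1 closed loop(s), length Σ = 6.823029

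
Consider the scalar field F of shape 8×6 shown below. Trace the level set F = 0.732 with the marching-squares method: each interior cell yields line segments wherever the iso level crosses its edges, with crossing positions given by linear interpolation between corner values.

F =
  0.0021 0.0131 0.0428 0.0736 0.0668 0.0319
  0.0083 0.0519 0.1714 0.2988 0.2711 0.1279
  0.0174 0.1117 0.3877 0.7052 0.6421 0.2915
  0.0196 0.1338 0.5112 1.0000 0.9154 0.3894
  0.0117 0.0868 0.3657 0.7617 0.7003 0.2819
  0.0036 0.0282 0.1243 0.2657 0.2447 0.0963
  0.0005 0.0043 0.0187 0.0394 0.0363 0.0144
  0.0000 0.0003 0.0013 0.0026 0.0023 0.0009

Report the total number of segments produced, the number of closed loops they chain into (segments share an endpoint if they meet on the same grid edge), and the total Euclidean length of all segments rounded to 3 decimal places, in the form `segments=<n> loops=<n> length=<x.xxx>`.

segments=8 loops=1 length=5.994

cell (2,2): code 0100 → (2.091,3.000)–(3.000,2.452)
cell (2,3): code 1100 → (2.329,4.000)–(2.091,3.000)
cell (2,4): code 1000 → (3.000,4.349)–(2.329,4.000)
cell (3,2): code 0110 → (3.000,2.452)–(4.000,2.925)
cell (3,3): code 1011 → (4.000,3.484)–(3.853,4.000)
cell (3,4): code 0001 → (3.853,4.000)–(3.000,4.349)
cell (4,2): code 0010 → (4.000,2.925)–(4.060,3.000)
cell (4,3): code 0001 → (4.060,3.000)–(4.000,3.484)
total: 8 segments, chained into 1 closed loop(s), length Σ = 5.993595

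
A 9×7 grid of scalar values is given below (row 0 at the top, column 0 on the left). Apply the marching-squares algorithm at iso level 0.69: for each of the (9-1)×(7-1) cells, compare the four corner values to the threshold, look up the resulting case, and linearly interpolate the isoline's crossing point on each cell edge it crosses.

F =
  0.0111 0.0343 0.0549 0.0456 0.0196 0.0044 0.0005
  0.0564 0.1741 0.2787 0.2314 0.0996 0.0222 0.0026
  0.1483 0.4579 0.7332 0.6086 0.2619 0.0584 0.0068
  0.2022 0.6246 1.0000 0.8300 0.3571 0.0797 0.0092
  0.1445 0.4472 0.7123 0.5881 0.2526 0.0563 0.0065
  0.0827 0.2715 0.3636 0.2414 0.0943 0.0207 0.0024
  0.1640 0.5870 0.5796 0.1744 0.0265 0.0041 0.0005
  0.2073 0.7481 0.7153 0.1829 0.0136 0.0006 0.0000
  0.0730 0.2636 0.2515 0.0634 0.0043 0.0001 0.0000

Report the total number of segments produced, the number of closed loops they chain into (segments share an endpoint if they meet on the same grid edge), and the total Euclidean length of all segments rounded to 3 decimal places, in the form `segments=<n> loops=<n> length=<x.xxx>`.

cell (1,1): code 0100 → (1.905,2.000)–(2.000,1.843)
cell (1,2): code 1000 → (2.000,2.347)–(1.905,2.000)
cell (2,1): code 0110 → (2.000,1.843)–(3.000,1.174)
cell (2,2): code 1101 → (2.368,3.000)–(2.000,2.347)
cell (2,3): code 1000 → (3.000,3.296)–(2.368,3.000)
cell (3,1): code 0110 → (3.000,1.174)–(4.000,1.916)
cell (3,2): code 1011 → (4.000,2.180)–(3.579,3.000)
cell (3,3): code 0001 → (3.579,3.000)–(3.000,3.296)
cell (4,1): code 0010 → (4.000,1.916)–(4.064,2.000)
cell (4,2): code 0001 → (4.064,2.000)–(4.000,2.180)
cell (6,0): code 0100 → (6.639,1.000)–(7.000,0.893)
cell (6,1): code 1100 → (6.814,2.000)–(6.639,1.000)
cell (6,2): code 1000 → (7.000,2.048)–(6.814,2.000)
cell (7,0): code 0010 → (7.000,0.893)–(7.120,1.000)
cell (7,1): code 0011 → (7.120,1.000)–(7.055,2.000)
cell (7,2): code 0001 → (7.055,2.000)–(7.000,2.048)
total: 16 segments, chained into 2 closed loop(s), length Σ = 9.126772

segments=16 loops=2 length=9.127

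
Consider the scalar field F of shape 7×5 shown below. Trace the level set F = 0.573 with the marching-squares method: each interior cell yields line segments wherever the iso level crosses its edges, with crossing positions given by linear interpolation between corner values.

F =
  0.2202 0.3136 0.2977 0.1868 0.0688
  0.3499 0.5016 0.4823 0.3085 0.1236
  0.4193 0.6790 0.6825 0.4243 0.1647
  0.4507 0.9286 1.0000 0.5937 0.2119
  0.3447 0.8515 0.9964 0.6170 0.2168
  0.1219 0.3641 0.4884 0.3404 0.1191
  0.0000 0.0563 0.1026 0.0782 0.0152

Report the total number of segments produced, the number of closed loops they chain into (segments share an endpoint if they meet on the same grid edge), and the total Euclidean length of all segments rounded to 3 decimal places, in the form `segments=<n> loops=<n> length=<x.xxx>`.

cell (1,0): code 0100 → (1.402,1.000)–(2.000,0.592)
cell (1,1): code 1100 → (1.453,2.000)–(1.402,1.000)
cell (1,2): code 1000 → (2.000,2.424)–(1.453,2.000)
cell (2,0): code 0110 → (2.000,0.592)–(3.000,0.256)
cell (2,2): code 1101 → (2.878,3.000)–(2.000,2.424)
cell (2,3): code 1000 → (3.000,3.054)–(2.878,3.000)
cell (3,0): code 0110 → (3.000,0.256)–(4.000,0.450)
cell (3,3): code 1001 → (4.000,3.110)–(3.000,3.054)
cell (4,0): code 0010 → (4.000,0.450)–(4.571,1.000)
cell (4,1): code 0011 → (4.571,1.000)–(4.833,2.000)
cell (4,2): code 0011 → (4.833,2.000)–(4.159,3.000)
cell (4,3): code 0001 → (4.159,3.000)–(4.000,3.110)
total: 12 segments, chained into 1 closed loop(s), length Σ = 9.901826

segments=12 loops=1 length=9.902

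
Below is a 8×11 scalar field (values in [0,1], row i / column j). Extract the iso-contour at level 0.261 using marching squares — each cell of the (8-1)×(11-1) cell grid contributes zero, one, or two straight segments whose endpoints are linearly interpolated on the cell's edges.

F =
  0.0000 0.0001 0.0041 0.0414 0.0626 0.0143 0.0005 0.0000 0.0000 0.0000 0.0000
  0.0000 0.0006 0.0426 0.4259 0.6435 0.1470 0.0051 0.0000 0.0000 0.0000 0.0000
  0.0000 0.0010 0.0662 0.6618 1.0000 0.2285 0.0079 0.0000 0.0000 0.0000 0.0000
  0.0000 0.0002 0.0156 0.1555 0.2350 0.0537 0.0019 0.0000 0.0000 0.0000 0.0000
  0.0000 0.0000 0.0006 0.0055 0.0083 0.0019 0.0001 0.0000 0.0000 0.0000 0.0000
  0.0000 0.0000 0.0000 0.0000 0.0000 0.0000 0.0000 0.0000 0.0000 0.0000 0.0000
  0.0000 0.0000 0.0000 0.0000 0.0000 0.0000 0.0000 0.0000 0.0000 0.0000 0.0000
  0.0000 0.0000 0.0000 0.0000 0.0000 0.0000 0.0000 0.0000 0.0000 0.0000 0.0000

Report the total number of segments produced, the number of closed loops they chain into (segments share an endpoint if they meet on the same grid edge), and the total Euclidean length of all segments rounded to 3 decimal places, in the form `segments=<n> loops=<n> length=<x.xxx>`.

cell (0,2): code 0100 → (0.571,3.000)–(1.000,2.570)
cell (0,3): code 1100 → (0.342,4.000)–(0.571,3.000)
cell (0,4): code 1000 → (1.000,4.770)–(0.342,4.000)
cell (1,2): code 0110 → (1.000,2.570)–(2.000,2.327)
cell (1,4): code 1001 → (2.000,4.958)–(1.000,4.770)
cell (2,2): code 0010 → (2.000,2.327)–(2.792,3.000)
cell (2,3): code 0011 → (2.792,3.000)–(2.966,4.000)
cell (2,4): code 0001 → (2.966,4.000)–(2.000,4.958)
total: 8 segments, chained into 1 closed loop(s), length Σ = 8.107880

segments=8 loops=1 length=8.108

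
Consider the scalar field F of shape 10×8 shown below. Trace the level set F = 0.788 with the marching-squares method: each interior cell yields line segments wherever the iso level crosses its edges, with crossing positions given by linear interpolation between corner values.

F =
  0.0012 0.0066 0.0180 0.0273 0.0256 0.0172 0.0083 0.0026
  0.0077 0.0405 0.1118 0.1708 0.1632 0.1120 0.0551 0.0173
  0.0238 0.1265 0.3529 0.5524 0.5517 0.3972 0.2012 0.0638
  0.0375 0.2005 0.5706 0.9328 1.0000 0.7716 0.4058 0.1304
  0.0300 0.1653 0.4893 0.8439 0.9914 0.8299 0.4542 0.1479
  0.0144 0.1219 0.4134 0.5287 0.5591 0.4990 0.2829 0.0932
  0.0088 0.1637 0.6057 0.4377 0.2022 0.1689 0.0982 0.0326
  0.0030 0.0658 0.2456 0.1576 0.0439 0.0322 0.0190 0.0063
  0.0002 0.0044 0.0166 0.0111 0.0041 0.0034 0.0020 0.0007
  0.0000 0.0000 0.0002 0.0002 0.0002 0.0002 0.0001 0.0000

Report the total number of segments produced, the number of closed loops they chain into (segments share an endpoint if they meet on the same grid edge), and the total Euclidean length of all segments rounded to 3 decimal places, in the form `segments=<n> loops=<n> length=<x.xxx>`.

cell (2,2): code 0100 → (2.619,3.000)–(3.000,2.600)
cell (2,3): code 1100 → (2.527,4.000)–(2.619,3.000)
cell (2,4): code 1000 → (3.000,4.928)–(2.527,4.000)
cell (3,2): code 0110 → (3.000,2.600)–(4.000,2.842)
cell (3,4): code 1101 → (3.281,5.000)–(3.000,4.928)
cell (3,5): code 1000 → (4.000,5.112)–(3.281,5.000)
cell (4,2): code 0010 → (4.000,2.842)–(4.177,3.000)
cell (4,3): code 0011 → (4.177,3.000)–(4.471,4.000)
cell (4,4): code 0011 → (4.471,4.000)–(4.127,5.000)
cell (4,5): code 0001 → (4.127,5.000)–(4.000,5.112)
total: 10 segments, chained into 1 closed loop(s), length Σ = 7.150078

segments=10 loops=1 length=7.150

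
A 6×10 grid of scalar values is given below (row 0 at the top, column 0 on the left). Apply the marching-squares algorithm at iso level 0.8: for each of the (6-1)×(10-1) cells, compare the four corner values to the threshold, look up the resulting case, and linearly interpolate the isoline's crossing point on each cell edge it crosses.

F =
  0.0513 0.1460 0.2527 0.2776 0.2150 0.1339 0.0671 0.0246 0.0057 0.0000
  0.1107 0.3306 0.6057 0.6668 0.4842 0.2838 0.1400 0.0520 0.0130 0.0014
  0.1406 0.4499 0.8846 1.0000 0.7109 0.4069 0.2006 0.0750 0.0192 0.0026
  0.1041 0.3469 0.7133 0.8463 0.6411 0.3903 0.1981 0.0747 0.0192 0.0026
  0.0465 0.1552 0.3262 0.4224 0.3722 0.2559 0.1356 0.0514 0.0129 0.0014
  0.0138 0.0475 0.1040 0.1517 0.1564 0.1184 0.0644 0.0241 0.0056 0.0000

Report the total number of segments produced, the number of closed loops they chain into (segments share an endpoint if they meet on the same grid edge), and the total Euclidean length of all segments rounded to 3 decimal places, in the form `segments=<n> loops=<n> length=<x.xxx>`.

cell (1,1): code 0100 → (1.697,2.000)–(2.000,1.805)
cell (1,2): code 1100 → (1.400,3.000)–(1.697,2.000)
cell (1,3): code 1000 → (2.000,3.692)–(1.400,3.000)
cell (2,1): code 0010 → (2.000,1.805)–(2.494,2.000)
cell (2,2): code 0111 → (2.494,2.000)–(3.000,2.652)
cell (2,3): code 1001 → (3.000,3.226)–(2.000,3.692)
cell (3,2): code 0010 → (3.000,2.652)–(3.109,3.000)
cell (3,3): code 0001 → (3.109,3.000)–(3.000,3.226)
total: 8 segments, chained into 1 closed loop(s), length Σ = 5.394429

segments=8 loops=1 length=5.394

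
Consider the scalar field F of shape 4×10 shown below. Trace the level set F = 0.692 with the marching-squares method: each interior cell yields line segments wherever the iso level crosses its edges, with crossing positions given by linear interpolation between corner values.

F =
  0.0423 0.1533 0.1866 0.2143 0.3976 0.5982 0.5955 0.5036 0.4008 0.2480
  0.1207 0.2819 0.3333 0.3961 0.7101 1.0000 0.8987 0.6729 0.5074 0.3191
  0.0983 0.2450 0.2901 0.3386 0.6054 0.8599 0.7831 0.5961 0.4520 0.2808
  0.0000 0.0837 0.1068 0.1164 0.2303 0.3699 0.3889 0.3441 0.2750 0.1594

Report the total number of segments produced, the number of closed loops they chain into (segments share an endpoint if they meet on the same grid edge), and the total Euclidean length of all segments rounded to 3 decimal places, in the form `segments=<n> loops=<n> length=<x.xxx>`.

cell (0,3): code 0100 → (0.942,4.000)–(1.000,3.942)
cell (0,4): code 1100 → (0.233,5.000)–(0.942,4.000)
cell (0,5): code 1100 → (0.318,6.000)–(0.233,5.000)
cell (0,6): code 1000 → (1.000,6.915)–(0.318,6.000)
cell (1,3): code 0010 → (1.000,3.942)–(1.173,4.000)
cell (1,4): code 0111 → (1.173,4.000)–(2.000,4.340)
cell (1,6): code 1001 → (2.000,6.487)–(1.000,6.915)
cell (2,4): code 0010 → (2.000,4.340)–(2.343,5.000)
cell (2,5): code 0011 → (2.343,5.000)–(2.231,6.000)
cell (2,6): code 0001 → (2.231,6.000)–(2.000,6.487)
total: 10 segments, chained into 1 closed loop(s), length Σ = 7.905568

segments=10 loops=1 length=7.906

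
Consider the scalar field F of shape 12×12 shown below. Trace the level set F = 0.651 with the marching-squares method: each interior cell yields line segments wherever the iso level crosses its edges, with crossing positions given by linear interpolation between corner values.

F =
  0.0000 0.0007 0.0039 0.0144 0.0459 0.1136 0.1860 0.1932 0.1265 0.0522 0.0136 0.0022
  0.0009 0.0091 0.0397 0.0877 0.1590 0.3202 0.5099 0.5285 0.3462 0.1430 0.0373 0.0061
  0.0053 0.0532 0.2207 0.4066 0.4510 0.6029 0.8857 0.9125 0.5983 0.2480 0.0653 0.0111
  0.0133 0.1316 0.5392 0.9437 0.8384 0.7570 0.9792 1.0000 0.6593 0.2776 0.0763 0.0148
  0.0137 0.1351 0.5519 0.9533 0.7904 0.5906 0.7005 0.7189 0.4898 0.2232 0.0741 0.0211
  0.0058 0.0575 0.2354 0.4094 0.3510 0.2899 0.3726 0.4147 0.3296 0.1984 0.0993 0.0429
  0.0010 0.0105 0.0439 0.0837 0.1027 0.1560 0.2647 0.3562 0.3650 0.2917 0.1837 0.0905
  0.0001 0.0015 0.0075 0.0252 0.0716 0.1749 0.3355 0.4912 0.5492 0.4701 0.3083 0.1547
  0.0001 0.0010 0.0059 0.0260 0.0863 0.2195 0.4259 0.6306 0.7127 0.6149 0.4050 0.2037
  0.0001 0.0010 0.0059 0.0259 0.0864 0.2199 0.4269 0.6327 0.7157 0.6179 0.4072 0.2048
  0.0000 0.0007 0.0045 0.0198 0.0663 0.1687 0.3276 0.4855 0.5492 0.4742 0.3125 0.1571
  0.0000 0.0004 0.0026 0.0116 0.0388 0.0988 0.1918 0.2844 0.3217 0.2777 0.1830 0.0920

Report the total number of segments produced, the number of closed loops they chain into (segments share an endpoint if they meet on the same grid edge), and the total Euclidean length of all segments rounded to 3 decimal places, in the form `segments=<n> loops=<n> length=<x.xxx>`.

segments=26 loops=2 length=20.580

cell (1,5): code 0100 → (1.375,6.000)–(2.000,5.170)
cell (1,6): code 1100 → (1.319,7.000)–(1.375,6.000)
cell (1,7): code 1000 → (2.000,7.832)–(1.319,7.000)
cell (2,2): code 0100 → (2.455,3.000)–(3.000,2.276)
cell (2,3): code 1100 → (2.516,4.000)–(2.455,3.000)
cell (2,4): code 1100 → (2.312,5.000)–(2.516,4.000)
cell (2,5): code 1110 → (2.000,5.170)–(2.312,5.000)
cell (2,7): code 1101 → (2.864,8.000)–(2.000,7.832)
cell (2,8): code 1000 → (3.000,8.022)–(2.864,8.000)
cell (3,2): code 0110 → (3.000,2.276)–(4.000,2.247)
cell (3,4): code 1011 → (4.000,4.698)–(3.637,5.000)
cell (3,5): code 0111 → (3.637,5.000)–(4.000,5.550)
cell (3,7): code 1011 → (4.000,7.296)–(3.049,8.000)
cell (3,8): code 0001 → (3.049,8.000)–(3.000,8.022)
cell (4,2): code 0010 → (4.000,2.247)–(4.556,3.000)
cell (4,3): code 0011 → (4.556,3.000)–(4.317,4.000)
cell (4,4): code 0001 → (4.317,4.000)–(4.000,4.698)
cell (4,5): code 0010 → (4.000,5.550)–(4.151,6.000)
cell (4,6): code 0011 → (4.151,6.000)–(4.223,7.000)
cell (4,7): code 0001 → (4.223,7.000)–(4.000,7.296)
cell (7,7): code 0100 → (7.623,8.000)–(8.000,7.248)
cell (7,8): code 1000 → (8.000,8.631)–(7.623,8.000)
cell (8,7): code 0110 → (8.000,7.248)–(9.000,7.220)
cell (8,8): code 1001 → (9.000,8.662)–(8.000,8.631)
cell (9,7): code 0010 → (9.000,7.220)–(9.389,8.000)
cell (9,8): code 0001 → (9.389,8.000)–(9.000,8.662)
total: 26 segments, chained into 2 closed loop(s), length Σ = 20.579712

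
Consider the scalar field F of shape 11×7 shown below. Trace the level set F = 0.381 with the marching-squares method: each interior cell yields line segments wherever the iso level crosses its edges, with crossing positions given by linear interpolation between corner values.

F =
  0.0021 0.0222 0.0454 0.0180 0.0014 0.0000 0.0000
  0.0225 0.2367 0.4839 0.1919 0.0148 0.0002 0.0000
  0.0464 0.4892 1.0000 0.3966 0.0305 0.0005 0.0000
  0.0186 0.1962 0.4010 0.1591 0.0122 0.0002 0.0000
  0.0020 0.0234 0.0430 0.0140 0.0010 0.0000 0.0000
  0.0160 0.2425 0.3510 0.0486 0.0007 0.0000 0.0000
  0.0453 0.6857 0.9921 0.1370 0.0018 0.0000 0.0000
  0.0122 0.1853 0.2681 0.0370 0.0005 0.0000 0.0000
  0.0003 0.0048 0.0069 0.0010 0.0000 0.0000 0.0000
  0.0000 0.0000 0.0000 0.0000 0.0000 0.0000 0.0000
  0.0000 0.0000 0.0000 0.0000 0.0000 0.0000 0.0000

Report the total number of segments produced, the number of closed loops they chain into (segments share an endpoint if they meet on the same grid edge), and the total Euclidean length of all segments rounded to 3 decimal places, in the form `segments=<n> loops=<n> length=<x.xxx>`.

segments=18 loops=2 length=12.539

cell (0,1): code 0100 → (0.765,2.000)–(1.000,1.584)
cell (0,2): code 1000 → (1.000,2.352)–(0.765,2.000)
cell (1,0): code 0100 → (1.571,1.000)–(2.000,0.756)
cell (1,1): code 1110 → (1.000,1.584)–(1.571,1.000)
cell (1,2): code 1101 → (1.924,3.000)–(1.000,2.352)
cell (1,3): code 1000 → (2.000,3.043)–(1.924,3.000)
cell (2,0): code 0010 → (2.000,0.756)–(2.369,1.000)
cell (2,1): code 0111 → (2.369,1.000)–(3.000,1.902)
cell (2,2): code 1011 → (3.000,2.083)–(2.066,3.000)
cell (2,3): code 0001 → (2.066,3.000)–(2.000,3.043)
cell (3,1): code 0010 → (3.000,1.902)–(3.056,2.000)
cell (3,2): code 0001 → (3.056,2.000)–(3.000,2.083)
cell (5,0): code 0100 → (5.312,1.000)–(6.000,0.524)
cell (5,1): code 1100 → (5.047,2.000)–(5.312,1.000)
cell (5,2): code 1000 → (6.000,2.715)–(5.047,2.000)
cell (6,0): code 0010 → (6.000,0.524)–(6.609,1.000)
cell (6,1): code 0011 → (6.609,1.000)–(6.844,2.000)
cell (6,2): code 0001 → (6.844,2.000)–(6.000,2.715)
total: 18 segments, chained into 2 closed loop(s), length Σ = 12.538738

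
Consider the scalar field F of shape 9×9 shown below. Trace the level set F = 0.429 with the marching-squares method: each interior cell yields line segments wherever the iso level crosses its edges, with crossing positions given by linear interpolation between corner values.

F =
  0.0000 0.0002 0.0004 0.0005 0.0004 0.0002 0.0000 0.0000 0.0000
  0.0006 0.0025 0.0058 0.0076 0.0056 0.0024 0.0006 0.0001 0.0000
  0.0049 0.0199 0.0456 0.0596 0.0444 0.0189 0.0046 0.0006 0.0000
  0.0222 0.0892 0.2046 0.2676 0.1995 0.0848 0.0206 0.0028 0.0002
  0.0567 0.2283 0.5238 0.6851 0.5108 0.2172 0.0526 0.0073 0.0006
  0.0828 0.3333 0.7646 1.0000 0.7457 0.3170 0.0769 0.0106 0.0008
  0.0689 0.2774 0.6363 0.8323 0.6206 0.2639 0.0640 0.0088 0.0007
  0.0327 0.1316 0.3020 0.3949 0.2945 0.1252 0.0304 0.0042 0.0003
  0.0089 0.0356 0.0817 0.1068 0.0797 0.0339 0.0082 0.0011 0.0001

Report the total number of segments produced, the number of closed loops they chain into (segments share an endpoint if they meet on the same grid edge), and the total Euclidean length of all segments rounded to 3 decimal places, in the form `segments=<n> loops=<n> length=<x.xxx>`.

cell (3,1): code 0100 → (3.703,2.000)–(4.000,1.679)
cell (3,2): code 1100 → (3.387,3.000)–(3.703,2.000)
cell (3,3): code 1100 → (3.737,4.000)–(3.387,3.000)
cell (3,4): code 1000 → (4.000,4.279)–(3.737,4.000)
cell (4,1): code 0110 → (4.000,1.679)–(5.000,1.222)
cell (4,4): code 1001 → (5.000,4.739)–(4.000,4.279)
cell (5,1): code 0110 → (5.000,1.222)–(6.000,1.422)
cell (5,4): code 1001 → (6.000,4.537)–(5.000,4.739)
cell (6,1): code 0010 → (6.000,1.422)–(6.620,2.000)
cell (6,2): code 0011 → (6.620,2.000)–(6.922,3.000)
cell (6,3): code 0011 → (6.922,3.000)–(6.588,4.000)
cell (6,4): code 0001 → (6.588,4.000)–(6.000,4.537)
total: 12 segments, chained into 1 closed loop(s), length Σ = 10.911686

segments=12 loops=1 length=10.912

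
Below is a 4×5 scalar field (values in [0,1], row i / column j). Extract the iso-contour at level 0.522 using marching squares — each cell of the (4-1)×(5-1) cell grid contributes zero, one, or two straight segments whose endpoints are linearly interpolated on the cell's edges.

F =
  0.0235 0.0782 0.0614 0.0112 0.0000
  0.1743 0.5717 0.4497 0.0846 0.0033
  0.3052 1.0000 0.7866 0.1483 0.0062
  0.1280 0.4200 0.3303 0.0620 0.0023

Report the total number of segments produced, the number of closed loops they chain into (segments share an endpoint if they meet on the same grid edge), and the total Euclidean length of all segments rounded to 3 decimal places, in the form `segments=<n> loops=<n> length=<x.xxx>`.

segments=8 loops=1 length=6.062

cell (0,0): code 0100 → (0.899,1.000)–(1.000,0.875)
cell (0,1): code 1000 → (1.000,1.407)–(0.899,1.000)
cell (1,0): code 0110 → (1.000,0.875)–(2.000,0.312)
cell (1,1): code 1101 → (1.215,2.000)–(1.000,1.407)
cell (1,2): code 1000 → (2.000,2.415)–(1.215,2.000)
cell (2,0): code 0010 → (2.000,0.312)–(2.824,1.000)
cell (2,1): code 0011 → (2.824,1.000)–(2.580,2.000)
cell (2,2): code 0001 → (2.580,2.000)–(2.000,2.415)
total: 8 segments, chained into 1 closed loop(s), length Σ = 6.061883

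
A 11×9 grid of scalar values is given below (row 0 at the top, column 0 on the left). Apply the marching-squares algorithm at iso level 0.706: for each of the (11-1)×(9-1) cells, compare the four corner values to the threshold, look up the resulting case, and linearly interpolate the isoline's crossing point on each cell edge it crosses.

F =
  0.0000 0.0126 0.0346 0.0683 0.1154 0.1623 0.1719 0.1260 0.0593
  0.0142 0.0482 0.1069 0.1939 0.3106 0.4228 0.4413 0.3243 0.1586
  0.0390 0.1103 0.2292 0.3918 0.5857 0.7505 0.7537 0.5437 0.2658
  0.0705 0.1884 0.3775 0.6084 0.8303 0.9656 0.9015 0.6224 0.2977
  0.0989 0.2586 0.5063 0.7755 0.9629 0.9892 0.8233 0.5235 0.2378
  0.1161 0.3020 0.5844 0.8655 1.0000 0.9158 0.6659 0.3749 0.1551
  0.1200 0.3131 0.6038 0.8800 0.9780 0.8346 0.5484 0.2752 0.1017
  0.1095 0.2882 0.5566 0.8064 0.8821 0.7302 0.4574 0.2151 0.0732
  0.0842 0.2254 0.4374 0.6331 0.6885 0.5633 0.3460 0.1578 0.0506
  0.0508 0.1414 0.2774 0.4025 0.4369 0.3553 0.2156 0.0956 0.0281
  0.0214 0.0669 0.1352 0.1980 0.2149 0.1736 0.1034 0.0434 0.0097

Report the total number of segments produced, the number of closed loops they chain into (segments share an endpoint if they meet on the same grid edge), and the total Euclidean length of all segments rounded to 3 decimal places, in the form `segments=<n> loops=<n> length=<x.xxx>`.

segments=20 loops=1 length=16.127

cell (1,4): code 0100 → (1.864,5.000)–(2.000,4.730)
cell (1,5): code 1100 → (1.847,6.000)–(1.864,5.000)
cell (1,6): code 1000 → (2.000,6.227)–(1.847,6.000)
cell (2,3): code 0100 → (2.492,4.000)–(3.000,3.440)
cell (2,4): code 1110 → (2.000,4.730)–(2.492,4.000)
cell (2,6): code 1001 → (3.000,6.700)–(2.000,6.227)
cell (3,2): code 0100 → (3.584,3.000)–(4.000,2.742)
cell (3,3): code 1110 → (3.000,3.440)–(3.584,3.000)
cell (3,6): code 1001 → (4.000,6.391)–(3.000,6.700)
cell (4,2): code 0110 → (4.000,2.742)–(5.000,2.433)
cell (4,5): code 1011 → (5.000,5.840)–(4.745,6.000)
cell (4,6): code 0001 → (4.745,6.000)–(4.000,6.391)
cell (5,2): code 0110 → (5.000,2.433)–(6.000,2.370)
cell (5,5): code 1001 → (6.000,5.449)–(5.000,5.840)
cell (6,2): code 0110 → (6.000,2.370)–(7.000,2.598)
cell (6,5): code 1001 → (7.000,5.089)–(6.000,5.449)
cell (7,2): code 0010 → (7.000,2.598)–(7.579,3.000)
cell (7,3): code 0011 → (7.579,3.000)–(7.910,4.000)
cell (7,4): code 0011 → (7.910,4.000)–(7.145,5.000)
cell (7,5): code 0001 → (7.145,5.000)–(7.000,5.089)
total: 20 segments, chained into 1 closed loop(s), length Σ = 16.127032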